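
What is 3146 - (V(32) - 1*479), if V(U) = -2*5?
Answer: 3635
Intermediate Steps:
V(U) = -10
3146 - (V(32) - 1*479) = 3146 - (-10 - 1*479) = 3146 - (-10 - 479) = 3146 - 1*(-489) = 3146 + 489 = 3635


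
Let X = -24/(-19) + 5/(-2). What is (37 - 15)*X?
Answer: -517/19 ≈ -27.211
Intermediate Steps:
X = -47/38 (X = -24*(-1/19) + 5*(-1/2) = 24/19 - 5/2 = -47/38 ≈ -1.2368)
(37 - 15)*X = (37 - 15)*(-47/38) = 22*(-47/38) = -517/19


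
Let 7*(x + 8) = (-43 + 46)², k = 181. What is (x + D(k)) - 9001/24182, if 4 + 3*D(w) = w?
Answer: 8787605/169274 ≈ 51.914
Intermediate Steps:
D(w) = -4/3 + w/3
x = -47/7 (x = -8 + (-43 + 46)²/7 = -8 + (⅐)*3² = -8 + (⅐)*9 = -8 + 9/7 = -47/7 ≈ -6.7143)
(x + D(k)) - 9001/24182 = (-47/7 + (-4/3 + (⅓)*181)) - 9001/24182 = (-47/7 + (-4/3 + 181/3)) - 9001*1/24182 = (-47/7 + 59) - 9001/24182 = 366/7 - 9001/24182 = 8787605/169274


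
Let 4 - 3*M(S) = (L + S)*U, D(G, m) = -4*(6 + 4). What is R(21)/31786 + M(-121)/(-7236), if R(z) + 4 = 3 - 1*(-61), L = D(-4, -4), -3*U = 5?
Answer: 14556869/1035015732 ≈ 0.014064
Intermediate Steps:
D(G, m) = -40 (D(G, m) = -4*10 = -40)
U = -5/3 (U = -⅓*5 = -5/3 ≈ -1.6667)
L = -40
R(z) = 60 (R(z) = -4 + (3 - 1*(-61)) = -4 + (3 + 61) = -4 + 64 = 60)
M(S) = -188/9 + 5*S/9 (M(S) = 4/3 - (-40 + S)*(-5)/(3*3) = 4/3 - (200/3 - 5*S/3)/3 = 4/3 + (-200/9 + 5*S/9) = -188/9 + 5*S/9)
R(21)/31786 + M(-121)/(-7236) = 60/31786 + (-188/9 + (5/9)*(-121))/(-7236) = 60*(1/31786) + (-188/9 - 605/9)*(-1/7236) = 30/15893 - 793/9*(-1/7236) = 30/15893 + 793/65124 = 14556869/1035015732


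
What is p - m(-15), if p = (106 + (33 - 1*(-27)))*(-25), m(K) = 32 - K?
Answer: -4197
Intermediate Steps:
p = -4150 (p = (106 + (33 + 27))*(-25) = (106 + 60)*(-25) = 166*(-25) = -4150)
p - m(-15) = -4150 - (32 - 1*(-15)) = -4150 - (32 + 15) = -4150 - 1*47 = -4150 - 47 = -4197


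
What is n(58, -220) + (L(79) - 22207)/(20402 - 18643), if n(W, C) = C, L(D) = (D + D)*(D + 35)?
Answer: -391175/1759 ≈ -222.38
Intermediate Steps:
L(D) = 2*D*(35 + D) (L(D) = (2*D)*(35 + D) = 2*D*(35 + D))
n(58, -220) + (L(79) - 22207)/(20402 - 18643) = -220 + (2*79*(35 + 79) - 22207)/(20402 - 18643) = -220 + (2*79*114 - 22207)/1759 = -220 + (18012 - 22207)*(1/1759) = -220 - 4195*1/1759 = -220 - 4195/1759 = -391175/1759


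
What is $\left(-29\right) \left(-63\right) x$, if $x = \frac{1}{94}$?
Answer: $\frac{1827}{94} \approx 19.436$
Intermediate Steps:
$x = \frac{1}{94} \approx 0.010638$
$\left(-29\right) \left(-63\right) x = \left(-29\right) \left(-63\right) \frac{1}{94} = 1827 \cdot \frac{1}{94} = \frac{1827}{94}$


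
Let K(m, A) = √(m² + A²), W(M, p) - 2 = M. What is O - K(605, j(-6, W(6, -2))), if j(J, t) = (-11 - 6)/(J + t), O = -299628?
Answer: -299628 - √1464389/2 ≈ -3.0023e+5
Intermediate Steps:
W(M, p) = 2 + M
j(J, t) = -17/(J + t)
K(m, A) = √(A² + m²)
O - K(605, j(-6, W(6, -2))) = -299628 - √((-17/(-6 + (2 + 6)))² + 605²) = -299628 - √((-17/(-6 + 8))² + 366025) = -299628 - √((-17/2)² + 366025) = -299628 - √(289/4 + 366025) = -299628 - √(1464389/4) = -299628 - √1464389/2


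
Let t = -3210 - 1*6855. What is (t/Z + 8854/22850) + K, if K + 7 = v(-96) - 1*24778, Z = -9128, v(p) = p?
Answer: -2594619397119/104287400 ≈ -24880.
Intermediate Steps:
t = -10065 (t = -3210 - 6855 = -10065)
K = -24881 (K = -7 + (-96 - 1*24778) = -7 + (-96 - 24778) = -7 - 24874 = -24881)
(t/Z + 8854/22850) + K = (-10065/(-9128) + 8854/22850) - 24881 = (-10065*(-1/9128) + 8854*(1/22850)) - 24881 = (10065/9128 + 4427/11425) - 24881 = 155402281/104287400 - 24881 = -2594619397119/104287400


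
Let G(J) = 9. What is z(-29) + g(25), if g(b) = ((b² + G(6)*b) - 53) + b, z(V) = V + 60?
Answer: 853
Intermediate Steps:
z(V) = 60 + V
g(b) = -53 + b² + 10*b (g(b) = ((b² + 9*b) - 53) + b = (-53 + b² + 9*b) + b = -53 + b² + 10*b)
z(-29) + g(25) = (60 - 29) + (-53 + 25² + 10*25) = 31 + (-53 + 625 + 250) = 31 + 822 = 853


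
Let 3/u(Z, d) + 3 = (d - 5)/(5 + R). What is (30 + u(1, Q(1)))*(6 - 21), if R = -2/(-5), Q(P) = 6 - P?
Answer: -435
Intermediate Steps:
R = 2/5 (R = -2*(-1/5) = 2/5 ≈ 0.40000)
u(Z, d) = 3/(-106/27 + 5*d/27) (u(Z, d) = 3/(-3 + (d - 5)/(5 + 2/5)) = 3/(-3 + (-5 + d)/(27/5)) = 3/(-3 + (-5 + d)*(5/27)) = 3/(-3 + (-25/27 + 5*d/27)) = 3/(-106/27 + 5*d/27))
(30 + u(1, Q(1)))*(6 - 21) = (30 + 81/(-106 + 5*(6 - 1*1)))*(6 - 21) = (30 + 81/(-106 + 5*(6 - 1)))*(-15) = (30 + 81/(-106 + 5*5))*(-15) = (30 + 81/(-106 + 25))*(-15) = (30 + 81/(-81))*(-15) = (30 + 81*(-1/81))*(-15) = (30 - 1)*(-15) = 29*(-15) = -435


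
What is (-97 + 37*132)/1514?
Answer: 4787/1514 ≈ 3.1618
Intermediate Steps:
(-97 + 37*132)/1514 = (-97 + 4884)*(1/1514) = 4787*(1/1514) = 4787/1514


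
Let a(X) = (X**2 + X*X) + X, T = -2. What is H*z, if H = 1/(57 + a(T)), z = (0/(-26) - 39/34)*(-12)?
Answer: 26/119 ≈ 0.21849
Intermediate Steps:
a(X) = X + 2*X**2 (a(X) = (X**2 + X**2) + X = 2*X**2 + X = X + 2*X**2)
z = 234/17 (z = (0*(-1/26) - 39*1/34)*(-12) = (0 - 39/34)*(-12) = -39/34*(-12) = 234/17 ≈ 13.765)
H = 1/63 (H = 1/(57 - 2*(1 + 2*(-2))) = 1/(57 - 2*(1 - 4)) = 1/(57 - 2*(-3)) = 1/(57 + 6) = 1/63 ≈ 0.015873)
H*z = (1/63)*(234/17) = 26/119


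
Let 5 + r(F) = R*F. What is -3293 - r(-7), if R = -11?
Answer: -3365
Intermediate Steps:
r(F) = -5 - 11*F
-3293 - r(-7) = -3293 - (-5 - 11*(-7)) = -3293 - (-5 + 77) = -3293 - 1*72 = -3293 - 72 = -3365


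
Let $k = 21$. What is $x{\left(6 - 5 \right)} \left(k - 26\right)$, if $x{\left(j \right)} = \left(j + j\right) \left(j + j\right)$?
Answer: $-20$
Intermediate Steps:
$x{\left(j \right)} = 4 j^{2}$ ($x{\left(j \right)} = 2 j 2 j = 4 j^{2}$)
$x{\left(6 - 5 \right)} \left(k - 26\right) = 4 \left(6 - 5\right)^{2} \left(21 - 26\right) = 4 \cdot 1^{2} \left(-5\right) = 4 \cdot 1 \left(-5\right) = 4 \left(-5\right) = -20$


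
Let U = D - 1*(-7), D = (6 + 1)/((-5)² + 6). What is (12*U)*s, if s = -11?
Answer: -29568/31 ≈ -953.81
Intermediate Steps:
D = 7/31 (D = 7/(25 + 6) = 7/31 ≈ 0.22581)
U = 224/31 (U = 7/31 - 1*(-7) = 7/31 + 7 = 224/31 ≈ 7.2258)
(12*U)*s = (12*(224/31))*(-11) = (2688/31)*(-11) = -29568/31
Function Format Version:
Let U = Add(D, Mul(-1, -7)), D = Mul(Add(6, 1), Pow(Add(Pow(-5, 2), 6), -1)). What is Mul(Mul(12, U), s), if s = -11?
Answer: Rational(-29568, 31) ≈ -953.81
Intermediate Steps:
D = Rational(7, 31) (D = Mul(7, Pow(Add(25, 6), -1)) = Mul(7, Pow(31, -1)) = Mul(7, Rational(1, 31)) = Rational(7, 31) ≈ 0.22581)
U = Rational(224, 31) (U = Add(Rational(7, 31), Mul(-1, -7)) = Add(Rational(7, 31), 7) = Rational(224, 31) ≈ 7.2258)
Mul(Mul(12, U), s) = Mul(Mul(12, Rational(224, 31)), -11) = Mul(Rational(2688, 31), -11) = Rational(-29568, 31)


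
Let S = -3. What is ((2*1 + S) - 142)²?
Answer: 20449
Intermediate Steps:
((2*1 + S) - 142)² = ((2*1 - 3) - 142)² = ((2 - 3) - 142)² = (-1 - 142)² = (-143)² = 20449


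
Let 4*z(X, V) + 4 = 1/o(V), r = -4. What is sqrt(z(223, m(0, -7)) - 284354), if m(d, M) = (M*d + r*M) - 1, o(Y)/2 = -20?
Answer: I*sqrt(454968010)/40 ≈ 533.25*I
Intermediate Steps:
o(Y) = -40 (o(Y) = 2*(-20) = -40)
m(d, M) = -1 - 4*M + M*d (m(d, M) = (M*d - 4*M) - 1 = (-4*M + M*d) - 1 = -1 - 4*M + M*d)
z(X, V) = -161/160 (z(X, V) = -1 + (1/4)/(-40) = -1 + (1/4)*(-1/40) = -1 - 1/160 = -161/160)
sqrt(z(223, m(0, -7)) - 284354) = sqrt(-161/160 - 284354) = sqrt(-45496801/160) = I*sqrt(454968010)/40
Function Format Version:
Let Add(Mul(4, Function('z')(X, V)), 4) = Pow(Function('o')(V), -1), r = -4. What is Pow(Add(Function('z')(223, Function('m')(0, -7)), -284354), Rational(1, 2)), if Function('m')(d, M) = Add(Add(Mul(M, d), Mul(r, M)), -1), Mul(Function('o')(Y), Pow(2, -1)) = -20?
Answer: Mul(Rational(1, 40), I, Pow(454968010, Rational(1, 2))) ≈ Mul(533.25, I)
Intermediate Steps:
Function('o')(Y) = -40 (Function('o')(Y) = Mul(2, -20) = -40)
Function('m')(d, M) = Add(-1, Mul(-4, M), Mul(M, d)) (Function('m')(d, M) = Add(Add(Mul(M, d), Mul(-4, M)), -1) = Add(Add(Mul(-4, M), Mul(M, d)), -1) = Add(-1, Mul(-4, M), Mul(M, d)))
Function('z')(X, V) = Rational(-161, 160) (Function('z')(X, V) = Add(-1, Mul(Rational(1, 4), Pow(-40, -1))) = Add(-1, Mul(Rational(1, 4), Rational(-1, 40))) = Add(-1, Rational(-1, 160)) = Rational(-161, 160))
Pow(Add(Function('z')(223, Function('m')(0, -7)), -284354), Rational(1, 2)) = Pow(Add(Rational(-161, 160), -284354), Rational(1, 2)) = Pow(Rational(-45496801, 160), Rational(1, 2)) = Mul(Rational(1, 40), I, Pow(454968010, Rational(1, 2)))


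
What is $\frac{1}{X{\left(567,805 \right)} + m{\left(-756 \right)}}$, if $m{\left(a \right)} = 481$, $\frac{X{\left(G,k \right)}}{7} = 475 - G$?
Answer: $- \frac{1}{163} \approx -0.006135$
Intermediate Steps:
$X{\left(G,k \right)} = 3325 - 7 G$ ($X{\left(G,k \right)} = 7 \left(475 - G\right) = 3325 - 7 G$)
$\frac{1}{X{\left(567,805 \right)} + m{\left(-756 \right)}} = \frac{1}{\left(3325 - 3969\right) + 481} = \frac{1}{-644 + 481} = \frac{1}{-163} = - \frac{1}{163}$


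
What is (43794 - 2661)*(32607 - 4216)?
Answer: 1167807003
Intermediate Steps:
(43794 - 2661)*(32607 - 4216) = 41133*28391 = 1167807003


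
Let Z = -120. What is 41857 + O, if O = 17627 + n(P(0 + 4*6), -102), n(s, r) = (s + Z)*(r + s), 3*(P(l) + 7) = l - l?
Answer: 73327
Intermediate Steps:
P(l) = -7 (P(l) = -7 + (l - l)/3 = -7 + (1/3)*0 = -7 + 0 = -7)
n(s, r) = (-120 + s)*(r + s) (n(s, r) = (s - 120)*(r + s) = (-120 + s)*(r + s))
O = 31470 (O = 17627 + ((-7)**2 - 120*(-102) - 120*(-7) - 102*(-7)) = 17627 + (49 + 12240 + 840 + 714) = 17627 + 13843 = 31470)
41857 + O = 41857 + 31470 = 73327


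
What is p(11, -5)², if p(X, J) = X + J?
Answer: 36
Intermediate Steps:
p(X, J) = J + X
p(11, -5)² = (-5 + 11)² = 6² = 36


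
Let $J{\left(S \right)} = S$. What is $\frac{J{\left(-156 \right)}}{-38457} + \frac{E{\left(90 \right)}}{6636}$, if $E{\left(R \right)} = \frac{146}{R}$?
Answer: $\frac{5488009}{1276003260} \approx 0.0043009$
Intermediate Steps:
$\frac{J{\left(-156 \right)}}{-38457} + \frac{E{\left(90 \right)}}{6636} = - \frac{156}{-38457} + \frac{146 \cdot \frac{1}{90}}{6636} = \left(-156\right) \left(- \frac{1}{38457}\right) + 146 \cdot \frac{1}{90} \cdot \frac{1}{6636} = \frac{52}{12819} + \frac{73}{45} \cdot \frac{1}{6636} = \frac{52}{12819} + \frac{73}{298620} = \frac{5488009}{1276003260}$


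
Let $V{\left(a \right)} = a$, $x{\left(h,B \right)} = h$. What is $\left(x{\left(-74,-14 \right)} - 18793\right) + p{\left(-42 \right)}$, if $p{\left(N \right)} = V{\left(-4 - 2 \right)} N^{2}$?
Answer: $-29451$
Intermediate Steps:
$p{\left(N \right)} = - 6 N^{2}$ ($p{\left(N \right)} = \left(-4 - 2\right) N^{2} = - 6 N^{2}$)
$\left(x{\left(-74,-14 \right)} - 18793\right) + p{\left(-42 \right)} = \left(-74 - 18793\right) - 6 \left(-42\right)^{2} = -18867 - 10584 = -29451$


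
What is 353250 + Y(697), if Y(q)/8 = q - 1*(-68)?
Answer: 359370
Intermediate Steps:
Y(q) = 544 + 8*q (Y(q) = 8*(q - 1*(-68)) = 8*(q + 68) = 8*(68 + q) = 544 + 8*q)
353250 + Y(697) = 353250 + (544 + 8*697) = 353250 + (544 + 5576) = 353250 + 6120 = 359370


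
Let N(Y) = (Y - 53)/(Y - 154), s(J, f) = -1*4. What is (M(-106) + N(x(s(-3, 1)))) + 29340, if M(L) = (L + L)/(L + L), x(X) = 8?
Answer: 4283831/146 ≈ 29341.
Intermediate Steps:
s(J, f) = -4
N(Y) = (-53 + Y)/(-154 + Y)
M(L) = 1 (M(L) = (2*L)/((2*L)) = (2*L)*(1/(2*L)) = 1)
(M(-106) + N(x(s(-3, 1)))) + 29340 = (1 + (-53 + 8)/(-154 + 8)) + 29340 = (1 - 45/(-146)) + 29340 = (1 - 1/146*(-45)) + 29340 = (1 + 45/146) + 29340 = 191/146 + 29340 = 4283831/146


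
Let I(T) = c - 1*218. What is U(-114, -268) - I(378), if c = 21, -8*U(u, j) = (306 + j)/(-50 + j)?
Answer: 250603/1272 ≈ 197.01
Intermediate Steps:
U(u, j) = -(306 + j)/(8*(-50 + j))
I(T) = -197 (I(T) = 21 - 1*218 = 21 - 218 = -197)
U(-114, -268) - I(378) = (-306 - 1*(-268))/(8*(-50 - 268)) - 1*(-197) = (⅛)*(-306 + 268)/(-318) + 197 = (⅛)*(-1/318)*(-38) + 197 = 19/1272 + 197 = 250603/1272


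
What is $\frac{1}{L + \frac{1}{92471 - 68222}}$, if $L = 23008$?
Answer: $\frac{24249}{557920993} \approx 4.3463 \cdot 10^{-5}$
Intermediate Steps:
$\frac{1}{L + \frac{1}{92471 - 68222}} = \frac{1}{23008 + \frac{1}{92471 - 68222}} = \frac{1}{23008 + \frac{1}{24249}} = \frac{1}{\frac{557920993}{24249}} = \frac{24249}{557920993}$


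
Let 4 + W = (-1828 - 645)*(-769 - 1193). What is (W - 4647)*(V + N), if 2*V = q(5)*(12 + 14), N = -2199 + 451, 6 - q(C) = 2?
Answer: -8221148000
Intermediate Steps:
q(C) = 4 (q(C) = 6 - 1*2 = 6 - 2 = 4)
W = 4852022 (W = -4 + (-1828 - 645)*(-769 - 1193) = -4 - 2473*(-1962) = -4 + 4852026 = 4852022)
N = -1748
V = 52 (V = (4*(12 + 14))/2 = (4*26)/2 = (½)*104 = 52)
(W - 4647)*(V + N) = (4852022 - 4647)*(52 - 1748) = 4847375*(-1696) = -8221148000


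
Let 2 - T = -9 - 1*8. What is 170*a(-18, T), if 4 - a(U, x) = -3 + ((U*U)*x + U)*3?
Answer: -3129190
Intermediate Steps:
T = 19 (T = 2 - (-9 - 1*8) = 2 - (-9 - 8) = 2 - 1*(-17) = 2 + 17 = 19)
a(U, x) = 7 - 3*U - 3*x*U² (a(U, x) = 4 - (-3 + ((U*U)*x + U)*3) = 4 - (-3 + (U²*x + U)*3) = 4 - (-3 + (x*U² + U)*3) = 4 - (-3 + (U + x*U²)*3) = 4 - (-3 + (3*U + 3*x*U²)) = 4 - (-3 + 3*U + 3*x*U²) = 4 + (3 - 3*U - 3*x*U²) = 7 - 3*U - 3*x*U²)
170*a(-18, T) = 170*(7 - 3*(-18) - 3*19*(-18)²) = 170*(7 + 54 - 3*19*324) = 170*(7 + 54 - 18468) = 170*(-18407) = -3129190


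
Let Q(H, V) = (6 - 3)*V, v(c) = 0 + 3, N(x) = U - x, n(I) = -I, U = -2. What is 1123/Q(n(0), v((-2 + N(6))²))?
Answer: 1123/9 ≈ 124.78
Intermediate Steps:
N(x) = -2 - x
v(c) = 3
Q(H, V) = 3*V
1123/Q(n(0), v((-2 + N(6))²)) = 1123/((3*3)) = 1123/9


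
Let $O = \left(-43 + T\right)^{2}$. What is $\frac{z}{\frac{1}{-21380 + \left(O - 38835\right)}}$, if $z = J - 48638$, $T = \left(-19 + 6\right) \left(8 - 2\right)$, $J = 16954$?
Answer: $1443966616$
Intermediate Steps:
$T = -78$ ($T = \left(-13\right) 6 = -78$)
$z = -31684$ ($z = 16954 - 48638 = -31684$)
$O = 14641$ ($O = \left(-43 - 78\right)^{2} = \left(-121\right)^{2} = 14641$)
$\frac{z}{\frac{1}{-21380 + \left(O - 38835\right)}} = - \frac{31684}{\frac{1}{-21380 + \left(14641 - 38835\right)}} = - \frac{31684}{\frac{1}{-21380 - 24194}} = - \frac{31684}{\frac{1}{-45574}} = - \frac{31684}{- \frac{1}{45574}} = \left(-31684\right) \left(-45574\right) = 1443966616$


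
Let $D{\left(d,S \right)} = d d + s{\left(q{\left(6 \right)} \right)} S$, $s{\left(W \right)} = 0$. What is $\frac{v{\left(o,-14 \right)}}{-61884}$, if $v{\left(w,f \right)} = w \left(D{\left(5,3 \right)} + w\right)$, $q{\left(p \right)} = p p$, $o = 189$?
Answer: $- \frac{749}{1146} \approx -0.65358$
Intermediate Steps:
$q{\left(p \right)} = p^{2}$
$D{\left(d,S \right)} = d^{2}$ ($D{\left(d,S \right)} = d d + 0 S = d^{2} + 0 = d^{2}$)
$v{\left(w,f \right)} = w \left(25 + w\right)$ ($v{\left(w,f \right)} = w \left(5^{2} + w\right) = w \left(25 + w\right)$)
$\frac{v{\left(o,-14 \right)}}{-61884} = \frac{189 \left(25 + 189\right)}{-61884} = 189 \cdot 214 \left(- \frac{1}{61884}\right) = 40446 \left(- \frac{1}{61884}\right) = - \frac{749}{1146}$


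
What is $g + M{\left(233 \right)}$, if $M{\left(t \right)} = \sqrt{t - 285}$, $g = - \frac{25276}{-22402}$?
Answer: $\frac{12638}{11201} + 2 i \sqrt{13} \approx 1.1283 + 7.2111 i$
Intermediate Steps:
$g = \frac{12638}{11201}$ ($g = \left(-25276\right) \left(- \frac{1}{22402}\right) = \frac{12638}{11201} \approx 1.1283$)
$M{\left(t \right)} = \sqrt{-285 + t}$
$g + M{\left(233 \right)} = \frac{12638}{11201} + \sqrt{-285 + 233} = \frac{12638}{11201} + \sqrt{-52} = \frac{12638}{11201} + 2 i \sqrt{13}$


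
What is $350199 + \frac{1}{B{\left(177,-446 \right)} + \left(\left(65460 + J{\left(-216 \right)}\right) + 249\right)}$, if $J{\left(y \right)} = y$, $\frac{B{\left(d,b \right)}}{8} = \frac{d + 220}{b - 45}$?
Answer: $\frac{11260259074004}{32153887} \approx 3.502 \cdot 10^{5}$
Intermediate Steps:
$B{\left(d,b \right)} = \frac{8 \left(220 + d\right)}{-45 + b}$ ($B{\left(d,b \right)} = 8 \frac{d + 220}{b - 45} = 8 \frac{220 + d}{-45 + b} = \frac{8 \left(220 + d\right)}{-45 + b}$)
$350199 + \frac{1}{B{\left(177,-446 \right)} + \left(\left(65460 + J{\left(-216 \right)}\right) + 249\right)} = 350199 + \frac{1}{\frac{8 \left(220 + 177\right)}{-45 - 446} + \left(\left(65460 - 216\right) + 249\right)} = 350199 + \frac{1}{8 \frac{1}{-491} \cdot 397 + \left(65244 + 249\right)} = 350199 + \frac{1}{8 \left(- \frac{1}{491}\right) 397 + 65493} = 350199 + \frac{1}{- \frac{3176}{491} + 65493} = 350199 + \frac{1}{\frac{32153887}{491}} = 350199 + \frac{491}{32153887} = \frac{11260259074004}{32153887}$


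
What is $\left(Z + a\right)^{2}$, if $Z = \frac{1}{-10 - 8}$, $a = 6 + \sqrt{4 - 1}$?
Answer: $\frac{12421}{324} + \frac{107 \sqrt{3}}{9} \approx 58.929$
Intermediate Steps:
$a = 6 + \sqrt{3} \approx 7.732$
$Z = - \frac{1}{18}$ ($Z = \frac{1}{-18} = - \frac{1}{18} \approx -0.055556$)
$\left(Z + a\right)^{2} = \left(- \frac{1}{18} + \left(6 + \sqrt{3}\right)\right)^{2} = \left(\frac{107}{18} + \sqrt{3}\right)^{2}$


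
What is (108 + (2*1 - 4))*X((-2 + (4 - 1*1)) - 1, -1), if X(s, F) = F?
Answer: -106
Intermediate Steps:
(108 + (2*1 - 4))*X((-2 + (4 - 1*1)) - 1, -1) = (108 + (2*1 - 4))*(-1) = (108 + (2 - 4))*(-1) = (108 - 2)*(-1) = 106*(-1) = -106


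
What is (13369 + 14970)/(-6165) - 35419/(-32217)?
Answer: -231546476/66205935 ≈ -3.4974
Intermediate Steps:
(13369 + 14970)/(-6165) - 35419/(-32217) = 28339*(-1/6165) - 35419*(-1/32217) = -28339/6165 + 35419/32217 = -231546476/66205935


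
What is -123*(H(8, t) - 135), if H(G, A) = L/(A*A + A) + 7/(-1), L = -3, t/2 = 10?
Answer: 2445363/140 ≈ 17467.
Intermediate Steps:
t = 20 (t = 2*10 = 20)
H(G, A) = -7 - 3/(A + A²) (H(G, A) = -3/(A*A + A) + 7/(-1) = -3/(A² + A) + 7*(-1) = -3/(A + A²) - 7 = -7 - 3/(A + A²))
-123*(H(8, t) - 135) = -123*((-3 - 7*20 - 7*20²)/(20*(1 + 20)) - 135) = -123*((1/20)*(-3 - 140 - 7*400)/21 - 135) = -123*((1/20)*(1/21)*(-3 - 140 - 2800) - 135) = -123*((1/20)*(1/21)*(-2943) - 135) = -123*(-981/140 - 135) = -123*(-19881/140) = 2445363/140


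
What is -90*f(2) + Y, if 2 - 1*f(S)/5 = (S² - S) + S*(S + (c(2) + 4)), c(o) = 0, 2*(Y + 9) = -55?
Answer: 10727/2 ≈ 5363.5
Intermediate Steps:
Y = -73/2 (Y = -9 + (½)*(-55) = -9 - 55/2 = -73/2 ≈ -36.500)
f(S) = 10 - 5*S² + 5*S - 5*S*(4 + S) (f(S) = 10 - 5*((S² - S) + S*(S + (0 + 4))) = 10 - 5*((S² - S) + S*(S + 4)) = 10 - 5*((S² - S) + S*(4 + S)) = 10 - 5*(S² - S + S*(4 + S)) = 10 + (-5*S² + 5*S - 5*S*(4 + S)) = 10 - 5*S² + 5*S - 5*S*(4 + S))
-90*f(2) + Y = -90*(10 - 15*2 - 10*2²) - 73/2 = -90*(10 - 30 - 10*4) - 73/2 = -90*(10 - 30 - 40) - 73/2 = -90*(-60) - 73/2 = 5400 - 73/2 = 10727/2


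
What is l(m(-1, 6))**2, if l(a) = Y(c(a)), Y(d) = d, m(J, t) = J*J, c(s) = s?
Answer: 1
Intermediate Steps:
m(J, t) = J**2
l(a) = a
l(m(-1, 6))**2 = ((-1)**2)**2 = 1**2 = 1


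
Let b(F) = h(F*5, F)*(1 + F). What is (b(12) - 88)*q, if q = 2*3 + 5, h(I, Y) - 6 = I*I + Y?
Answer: 516406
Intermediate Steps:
h(I, Y) = 6 + Y + I² (h(I, Y) = 6 + (I*I + Y) = 6 + (I² + Y) = 6 + (Y + I²) = 6 + Y + I²)
b(F) = (1 + F)*(6 + F + 25*F²) (b(F) = (6 + F + (F*5)²)*(1 + F) = (6 + F + (5*F)²)*(1 + F) = (6 + F + 25*F²)*(1 + F) = (1 + F)*(6 + F + 25*F²))
q = 11 (q = 6 + 5 = 11)
(b(12) - 88)*q = ((1 + 12)*(6 + 12 + 25*12²) - 88)*11 = (13*(6 + 12 + 25*144) - 88)*11 = (13*(6 + 12 + 3600) - 88)*11 = (13*3618 - 88)*11 = (47034 - 88)*11 = 46946*11 = 516406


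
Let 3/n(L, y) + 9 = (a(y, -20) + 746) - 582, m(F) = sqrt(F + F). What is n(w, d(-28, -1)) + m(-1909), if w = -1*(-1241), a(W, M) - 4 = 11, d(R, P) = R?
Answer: 3/170 + I*sqrt(3818) ≈ 0.017647 + 61.79*I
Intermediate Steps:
m(F) = sqrt(2)*sqrt(F) (m(F) = sqrt(2*F) = sqrt(2)*sqrt(F))
a(W, M) = 15 (a(W, M) = 4 + 11 = 15)
w = 1241
n(L, y) = 3/170 (n(L, y) = 3/(-9 + ((15 + 746) - 582)) = 3/(-9 + (761 - 582)) = 3/(-9 + 179) = 3/170)
n(w, d(-28, -1)) + m(-1909) = 3/170 + sqrt(2)*sqrt(-1909) = 3/170 + sqrt(2)*(I*sqrt(1909)) = 3/170 + I*sqrt(3818)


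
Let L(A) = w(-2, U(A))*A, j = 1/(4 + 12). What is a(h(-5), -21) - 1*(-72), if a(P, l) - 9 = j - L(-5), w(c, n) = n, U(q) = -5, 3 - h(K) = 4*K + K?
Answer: 897/16 ≈ 56.063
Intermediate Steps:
h(K) = 3 - 5*K (h(K) = 3 - (4*K + K) = 3 - 5*K)
j = 1/16 ≈ 0.062500
L(A) = -5*A
a(P, l) = -255/16 (a(P, l) = 9 + (1/16 - (-5)*(-5)) = 9 + (1/16 - 1*25) = 9 + (1/16 - 25) = 9 - 399/16 = -255/16)
a(h(-5), -21) - 1*(-72) = -255/16 - 1*(-72) = -255/16 + 72 = 897/16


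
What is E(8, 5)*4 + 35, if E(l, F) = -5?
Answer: 15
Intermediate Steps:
E(8, 5)*4 + 35 = -5*4 + 35 = -20 + 35 = 15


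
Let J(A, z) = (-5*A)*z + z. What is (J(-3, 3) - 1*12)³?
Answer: 46656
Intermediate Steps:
J(A, z) = z - 5*A*z (J(A, z) = -5*A*z + z = z - 5*A*z)
(J(-3, 3) - 1*12)³ = (3*(1 - 5*(-3)) - 1*12)³ = (3*(1 + 15) - 12)³ = (3*16 - 12)³ = (48 - 12)³ = 36³ = 46656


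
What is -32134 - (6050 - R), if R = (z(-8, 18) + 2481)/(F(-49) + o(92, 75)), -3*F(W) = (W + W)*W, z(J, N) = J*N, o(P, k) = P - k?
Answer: -181419195/4751 ≈ -38186.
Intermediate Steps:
F(W) = -2*W**2/3 (F(W) = -(W + W)*W/3 = -2*W*W/3 = -2*W**2/3)
R = -7011/4751 (R = (-8*18 + 2481)/(-2/3*(-49)**2 + (92 - 1*75)) = (-144 + 2481)/(-2/3*2401 + (92 - 75)) = 2337/(-4802/3 + 17) = 2337/(-4751/3) = 2337*(-3/4751) = -7011/4751 ≈ -1.4757)
-32134 - (6050 - R) = -32134 - (6050 - 1*(-7011/4751)) = -32134 - (6050 + 7011/4751) = -32134 - 1*28750561/4751 = -32134 - 28750561/4751 = -181419195/4751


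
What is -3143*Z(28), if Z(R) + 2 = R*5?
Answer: -433734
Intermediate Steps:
Z(R) = -2 + 5*R (Z(R) = -2 + R*5 = -2 + 5*R)
-3143*Z(28) = -3143*(-2 + 5*28) = -3143*(-2 + 140) = -3143*138 = -433734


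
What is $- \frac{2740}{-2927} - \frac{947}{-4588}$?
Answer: $\frac{15342989}{13429076} \approx 1.1425$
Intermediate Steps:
$- \frac{2740}{-2927} - \frac{947}{-4588} = \left(-2740\right) \left(- \frac{1}{2927}\right) - - \frac{947}{4588} = \frac{2740}{2927} + \frac{947}{4588} = \frac{15342989}{13429076}$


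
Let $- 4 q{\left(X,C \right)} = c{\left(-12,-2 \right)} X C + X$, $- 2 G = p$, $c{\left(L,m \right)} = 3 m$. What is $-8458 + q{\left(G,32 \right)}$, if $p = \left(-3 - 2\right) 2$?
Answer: $- \frac{32877}{4} \approx -8219.3$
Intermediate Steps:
$p = -10$ ($p = \left(-5\right) 2 = -10$)
$G = 5$ ($G = \left(- \frac{1}{2}\right) \left(-10\right) = 5$)
$q{\left(X,C \right)} = - \frac{X}{4} + \frac{3 C X}{2}$ ($q{\left(X,C \right)} = - \frac{3 \left(-2\right) X C + X}{4} = - \frac{- 6 X C + X}{4} = - \frac{- 6 C X + X}{4} = - \frac{X - 6 C X}{4} = - \frac{X}{4} + \frac{3 C X}{2}$)
$-8458 + q{\left(G,32 \right)} = -8458 + \frac{1}{4} \cdot 5 \left(-1 + 6 \cdot 32\right) = -8458 + \frac{1}{4} \cdot 5 \left(-1 + 192\right) = -8458 + \frac{1}{4} \cdot 5 \cdot 191 = -8458 + \frac{955}{4} = - \frac{32877}{4}$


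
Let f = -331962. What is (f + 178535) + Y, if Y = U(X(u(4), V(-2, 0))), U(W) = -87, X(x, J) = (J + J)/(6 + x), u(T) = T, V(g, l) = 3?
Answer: -153514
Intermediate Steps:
X(x, J) = 2*J/(6 + x) (X(x, J) = (2*J)/(6 + x) = 2*J/(6 + x))
Y = -87
(f + 178535) + Y = (-331962 + 178535) - 87 = -153427 - 87 = -153514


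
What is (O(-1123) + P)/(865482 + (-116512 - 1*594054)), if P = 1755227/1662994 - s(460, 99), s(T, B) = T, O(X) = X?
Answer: -2630764275/257624378504 ≈ -0.010212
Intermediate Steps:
P = -763222013/1662994 (P = 1755227/1662994 - 1*460 = 1755227*(1/1662994) - 460 = 1755227/1662994 - 460 = -763222013/1662994 ≈ -458.94)
(O(-1123) + P)/(865482 + (-116512 - 1*594054)) = (-1123 - 763222013/1662994)/(865482 + (-116512 - 1*594054)) = -2630764275/(1662994*(865482 + (-116512 - 594054))) = -2630764275/(1662994*(865482 - 710566)) = -2630764275/1662994/154916 = -2630764275/1662994*1/154916 = -2630764275/257624378504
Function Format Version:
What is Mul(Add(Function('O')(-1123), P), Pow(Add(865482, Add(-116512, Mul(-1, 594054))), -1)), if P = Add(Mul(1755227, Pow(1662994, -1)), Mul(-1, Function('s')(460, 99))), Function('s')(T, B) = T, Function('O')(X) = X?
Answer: Rational(-2630764275, 257624378504) ≈ -0.010212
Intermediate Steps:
P = Rational(-763222013, 1662994) (P = Add(Mul(1755227, Pow(1662994, -1)), Mul(-1, 460)) = Add(Mul(1755227, Rational(1, 1662994)), -460) = Add(Rational(1755227, 1662994), -460) = Rational(-763222013, 1662994) ≈ -458.94)
Mul(Add(Function('O')(-1123), P), Pow(Add(865482, Add(-116512, Mul(-1, 594054))), -1)) = Mul(Add(-1123, Rational(-763222013, 1662994)), Pow(Add(865482, Add(-116512, Mul(-1, 594054))), -1)) = Mul(Rational(-2630764275, 1662994), Pow(Add(865482, Add(-116512, -594054)), -1)) = Mul(Rational(-2630764275, 1662994), Pow(Add(865482, -710566), -1)) = Mul(Rational(-2630764275, 1662994), Pow(154916, -1)) = Mul(Rational(-2630764275, 1662994), Rational(1, 154916)) = Rational(-2630764275, 257624378504)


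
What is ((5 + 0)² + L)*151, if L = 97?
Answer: 18422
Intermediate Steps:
((5 + 0)² + L)*151 = ((5 + 0)² + 97)*151 = (5² + 97)*151 = (25 + 97)*151 = 122*151 = 18422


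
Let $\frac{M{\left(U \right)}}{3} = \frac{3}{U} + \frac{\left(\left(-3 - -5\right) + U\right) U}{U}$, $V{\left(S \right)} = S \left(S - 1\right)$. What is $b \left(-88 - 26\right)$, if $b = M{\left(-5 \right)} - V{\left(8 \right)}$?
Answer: $\frac{38076}{5} \approx 7615.2$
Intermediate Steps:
$V{\left(S \right)} = S \left(-1 + S\right)$
$M{\left(U \right)} = 6 + 3 U + \frac{9}{U}$ ($M{\left(U \right)} = 3 \left(\frac{3}{U} + \frac{\left(\left(-3 - -5\right) + U\right) U}{U}\right) = 3 \left(\frac{3}{U} + \frac{\left(\left(-3 + 5\right) + U\right) U}{U}\right) = 3 \left(\frac{3}{U} + \frac{\left(2 + U\right) U}{U}\right) = 3 \left(\frac{3}{U} + \frac{U \left(2 + U\right)}{U}\right) = 3 \left(\frac{3}{U} + \left(2 + U\right)\right) = 3 \left(2 + U + \frac{3}{U}\right) = 6 + 3 U + \frac{9}{U}$)
$b = - \frac{334}{5}$ ($b = \left(6 + 3 \left(-5\right) + \frac{9}{-5}\right) - 8 \left(-1 + 8\right) = \left(6 - 15 + 9 \left(- \frac{1}{5}\right)\right) - 8 \cdot 7 = \left(6 - 15 - \frac{9}{5}\right) - 56 = - \frac{54}{5} - 56 = - \frac{334}{5} \approx -66.8$)
$b \left(-88 - 26\right) = - \frac{334 \left(-88 - 26\right)}{5} = \left(- \frac{334}{5}\right) \left(-114\right) = \frac{38076}{5}$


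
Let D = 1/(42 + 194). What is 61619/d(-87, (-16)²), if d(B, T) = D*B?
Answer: -14542084/87 ≈ -1.6715e+5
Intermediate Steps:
D = 1/236 ≈ 0.0042373
d(B, T) = B/236
61619/d(-87, (-16)²) = 61619/(((1/236)*(-87))) = 61619/(-87/236) = 61619*(-236/87) = -14542084/87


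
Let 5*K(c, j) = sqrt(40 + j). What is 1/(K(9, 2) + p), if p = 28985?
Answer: 724625/21003255583 - 5*sqrt(42)/21003255583 ≈ 3.4499e-5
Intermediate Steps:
K(c, j) = sqrt(40 + j)/5
1/(K(9, 2) + p) = 1/(sqrt(40 + 2)/5 + 28985) = 1/(sqrt(42)/5 + 28985) = 1/(28985 + sqrt(42)/5)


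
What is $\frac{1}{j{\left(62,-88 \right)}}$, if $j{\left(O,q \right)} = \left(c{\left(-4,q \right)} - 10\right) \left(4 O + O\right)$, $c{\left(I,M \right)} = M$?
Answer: $- \frac{1}{30380} \approx -3.2916 \cdot 10^{-5}$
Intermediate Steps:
$j{\left(O,q \right)} = 5 O \left(-10 + q\right)$ ($j{\left(O,q \right)} = \left(q - 10\right) \left(4 O + O\right) = \left(-10 + q\right) 5 O = 5 O \left(-10 + q\right)$)
$\frac{1}{j{\left(62,-88 \right)}} = \frac{1}{5 \cdot 62 \left(-10 - 88\right)} = \frac{1}{5 \cdot 62 \left(-98\right)} = \frac{1}{-30380} = - \frac{1}{30380}$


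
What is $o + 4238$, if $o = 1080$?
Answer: $5318$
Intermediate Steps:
$o + 4238 = 1080 + 4238 = 5318$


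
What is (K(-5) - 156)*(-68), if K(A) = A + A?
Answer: 11288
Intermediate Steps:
K(A) = 2*A
(K(-5) - 156)*(-68) = (2*(-5) - 156)*(-68) = (-10 - 156)*(-68) = -166*(-68) = 11288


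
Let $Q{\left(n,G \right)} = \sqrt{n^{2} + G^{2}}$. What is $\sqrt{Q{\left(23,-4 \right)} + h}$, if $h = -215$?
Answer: $\sqrt{-215 + \sqrt{545}} \approx 13.844 i$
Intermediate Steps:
$Q{\left(n,G \right)} = \sqrt{G^{2} + n^{2}}$
$\sqrt{Q{\left(23,-4 \right)} + h} = \sqrt{\sqrt{\left(-4\right)^{2} + 23^{2}} - 215} = \sqrt{\sqrt{16 + 529} - 215} = \sqrt{\sqrt{545} - 215} = \sqrt{-215 + \sqrt{545}}$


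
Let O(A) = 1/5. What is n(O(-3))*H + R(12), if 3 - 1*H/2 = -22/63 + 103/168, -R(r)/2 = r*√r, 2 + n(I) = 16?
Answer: 1379/18 - 48*√3 ≈ -6.5273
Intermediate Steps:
O(A) = ⅕
n(I) = 14 (n(I) = -2 + 16 = 14)
R(r) = -2*r^(3/2) (R(r) = -2*r*√r = -2*r^(3/2))
H = 197/36 (H = 6 - 2*(-22/63 + 103/168) = 6 - 2*19/72 = 6 - 19/36 = 197/36 ≈ 5.4722)
n(O(-3))*H + R(12) = 14*(197/36) - 48*√3 = 1379/18 - 48*√3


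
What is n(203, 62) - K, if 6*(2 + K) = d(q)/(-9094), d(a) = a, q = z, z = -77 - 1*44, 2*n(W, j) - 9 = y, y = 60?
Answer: 1991465/54564 ≈ 36.498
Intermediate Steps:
n(W, j) = 69/2 (n(W, j) = 9/2 + (½)*60 = 9/2 + 30 = 69/2)
z = -121 (z = -77 - 44 = -121)
q = -121
K = -109007/54564 (K = -2 + (-121/(-9094))/6 = -2 + (-121*(-1/9094))/6 = -2 + (⅙)*(121/9094) = -2 + 121/54564 = -109007/54564 ≈ -1.9978)
n(203, 62) - K = 69/2 - 1*(-109007/54564) = 69/2 + 109007/54564 = 1991465/54564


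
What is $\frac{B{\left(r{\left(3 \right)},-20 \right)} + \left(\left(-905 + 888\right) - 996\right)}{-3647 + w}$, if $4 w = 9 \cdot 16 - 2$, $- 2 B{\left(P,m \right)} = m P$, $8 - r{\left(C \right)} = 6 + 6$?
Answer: $\frac{2106}{7223} \approx 0.29157$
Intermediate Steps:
$r{\left(C \right)} = -4$ ($r{\left(C \right)} = 8 - \left(6 + 6\right) = 8 - 12 = -4$)
$B{\left(P,m \right)} = - \frac{P m}{2}$ ($B{\left(P,m \right)} = - \frac{m P}{2} = - \frac{P m}{2}$)
$w = \frac{71}{2}$ ($w = \frac{9 \cdot 16 - 2}{4} = \frac{144 - 2}{4} = \frac{1}{4} \cdot 142 = \frac{71}{2} \approx 35.5$)
$\frac{B{\left(r{\left(3 \right)},-20 \right)} + \left(\left(-905 + 888\right) - 996\right)}{-3647 + w} = \frac{\left(- \frac{1}{2}\right) \left(-4\right) \left(-20\right) + \left(\left(-905 + 888\right) - 996\right)}{-3647 + \frac{71}{2}} = \frac{-40 - 1013}{- \frac{7223}{2}} = \left(-40 - 1013\right) \left(- \frac{2}{7223}\right) = \left(-1053\right) \left(- \frac{2}{7223}\right) = \frac{2106}{7223}$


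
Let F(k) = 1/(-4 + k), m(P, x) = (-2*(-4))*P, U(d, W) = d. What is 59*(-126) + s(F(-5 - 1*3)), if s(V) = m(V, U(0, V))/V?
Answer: -7426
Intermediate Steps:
m(P, x) = 8*P
s(V) = 8 (s(V) = (8*V)/V = 8)
59*(-126) + s(F(-5 - 1*3)) = 59*(-126) + 8 = -7434 + 8 = -7426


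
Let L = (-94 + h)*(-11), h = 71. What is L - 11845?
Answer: -11592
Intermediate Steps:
L = 253 (L = (-94 + 71)*(-11) = -23*(-11) = 253)
L - 11845 = 253 - 11845 = -11592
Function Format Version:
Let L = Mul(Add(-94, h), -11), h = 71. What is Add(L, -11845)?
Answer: -11592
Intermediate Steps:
L = 253 (L = Mul(Add(-94, 71), -11) = Mul(-23, -11) = 253)
Add(L, -11845) = Add(253, -11845) = -11592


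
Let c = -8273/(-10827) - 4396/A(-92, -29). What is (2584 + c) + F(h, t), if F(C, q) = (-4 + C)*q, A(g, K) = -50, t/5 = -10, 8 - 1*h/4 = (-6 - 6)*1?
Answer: -305136229/270675 ≈ -1127.3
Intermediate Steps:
h = 80 (h = 32 - 4*(-6 - 6) = 32 - (-48) = 32 - 4*(-12) = 32 + 48 = 80)
t = -50 (t = 5*(-10) = -50)
c = 24004571/270675 (c = -8273/(-10827) - 4396/(-50) = -8273*(-1/10827) - 4396*(-1/50) = 8273/10827 + 2198/25 = 24004571/270675 ≈ 88.684)
F(C, q) = q*(-4 + C)
(2584 + c) + F(h, t) = (2584 + 24004571/270675) - 50*(-4 + 80) = 723428771/270675 - 50*76 = 723428771/270675 - 3800 = -305136229/270675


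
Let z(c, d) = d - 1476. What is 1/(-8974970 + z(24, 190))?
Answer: -1/8976256 ≈ -1.1141e-7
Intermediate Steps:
z(c, d) = -1476 + d
1/(-8974970 + z(24, 190)) = 1/(-8974970 + (-1476 + 190)) = 1/(-8974970 - 1286) = 1/(-8976256) = -1/8976256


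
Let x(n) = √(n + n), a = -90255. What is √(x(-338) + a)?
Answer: √(-90255 + 26*I) ≈ 0.043 + 300.42*I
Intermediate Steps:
x(n) = √2*√n (x(n) = √(2*n) = √2*√n)
√(x(-338) + a) = √(√2*√(-338) - 90255) = √(√2*(13*I*√2) - 90255) = √(26*I - 90255) = √(-90255 + 26*I)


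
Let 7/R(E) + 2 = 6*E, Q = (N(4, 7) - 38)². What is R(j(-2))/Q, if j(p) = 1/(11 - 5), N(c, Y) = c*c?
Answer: -7/484 ≈ -0.014463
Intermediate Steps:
N(c, Y) = c²
Q = 484 (Q = (4² - 38)² = (16 - 38)² = (-22)² = 484)
j(p) = ⅙ (j(p) = 1/6 = ⅙)
R(E) = 7/(-2 + 6*E)
R(j(-2))/Q = (7/(2*(-1 + 3*(⅙))))/484 = (7/(2*(-1 + ½)))*(1/484) = (7/(2*(-½)))*(1/484) = ((7/2)*(-2))*(1/484) = -7*1/484 = -7/484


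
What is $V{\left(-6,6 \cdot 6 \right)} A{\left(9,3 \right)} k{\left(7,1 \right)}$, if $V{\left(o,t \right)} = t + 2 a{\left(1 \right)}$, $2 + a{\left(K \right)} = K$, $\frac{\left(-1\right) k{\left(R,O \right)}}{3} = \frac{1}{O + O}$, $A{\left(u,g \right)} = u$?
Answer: $-459$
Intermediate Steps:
$k{\left(R,O \right)} = - \frac{3}{2 O}$ ($k{\left(R,O \right)} = - \frac{3}{O + O} = - \frac{3}{2 O}$)
$a{\left(K \right)} = -2 + K$
$V{\left(o,t \right)} = -2 + t$ ($V{\left(o,t \right)} = t + 2 \left(-2 + 1\right) = t + 2 \left(-1\right) = t - 2 = -2 + t$)
$V{\left(-6,6 \cdot 6 \right)} A{\left(9,3 \right)} k{\left(7,1 \right)} = \left(-2 + 6 \cdot 6\right) 9 \left(- \frac{3}{2 \cdot 1}\right) = \left(-2 + 36\right) 9 \left(\left(- \frac{3}{2}\right) 1\right) = 34 \cdot 9 \left(- \frac{3}{2}\right) = 306 \left(- \frac{3}{2}\right) = -459$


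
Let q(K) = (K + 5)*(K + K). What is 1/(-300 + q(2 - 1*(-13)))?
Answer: 1/300 ≈ 0.0033333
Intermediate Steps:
q(K) = 2*K*(5 + K) (q(K) = (5 + K)*(2*K) = 2*K*(5 + K))
1/(-300 + q(2 - 1*(-13))) = 1/(-300 + 2*(2 - 1*(-13))*(5 + (2 - 1*(-13)))) = 1/(-300 + 2*(2 + 13)*(5 + (2 + 13))) = 1/(-300 + 2*15*(5 + 15)) = 1/(-300 + 2*15*20) = 1/(-300 + 600) = 1/300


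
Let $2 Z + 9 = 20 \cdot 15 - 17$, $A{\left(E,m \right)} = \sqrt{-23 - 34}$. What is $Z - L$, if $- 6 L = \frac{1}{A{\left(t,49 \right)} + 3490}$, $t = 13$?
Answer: $\frac{5006046272}{36540471} - \frac{i \sqrt{57}}{73080942} \approx 137.0 - 1.0331 \cdot 10^{-7} i$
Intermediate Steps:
$A{\left(E,m \right)} = i \sqrt{57}$ ($A{\left(E,m \right)} = \sqrt{-57} = i \sqrt{57}$)
$Z = 137$ ($Z = - \frac{9}{2} + \frac{20 \cdot 15 - 17}{2} = - \frac{9}{2} + \frac{300 - 17}{2} = - \frac{9}{2} + \frac{1}{2} \cdot 283 = - \frac{9}{2} + \frac{283}{2} = 137$)
$L = - \frac{1}{6 \left(3490 + i \sqrt{57}\right)}$ ($L = - \frac{1}{6 \left(i \sqrt{57} + 3490\right)} = - \frac{1}{6 \left(3490 + i \sqrt{57}\right)} \approx -4.7755 \cdot 10^{-5} + 1.0331 \cdot 10^{-7} i$)
$Z - L = 137 - \frac{i}{6 \left(\sqrt{57} - 3490 i\right)}$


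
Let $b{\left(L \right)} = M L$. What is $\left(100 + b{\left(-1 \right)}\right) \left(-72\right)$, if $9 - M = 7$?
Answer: $-7056$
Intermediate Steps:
$M = 2$ ($M = 9 - 7 = 2$)
$b{\left(L \right)} = 2 L$
$\left(100 + b{\left(-1 \right)}\right) \left(-72\right) = \left(100 + 2 \left(-1\right)\right) \left(-72\right) = \left(100 - 2\right) \left(-72\right) = 98 \left(-72\right) = -7056$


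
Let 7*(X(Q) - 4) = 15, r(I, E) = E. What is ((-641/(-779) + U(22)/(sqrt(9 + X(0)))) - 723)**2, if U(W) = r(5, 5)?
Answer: 33548232309431/64325146 - 2812880*sqrt(742)/41287 ≈ 5.1969e+5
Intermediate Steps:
X(Q) = 43/7 (X(Q) = 4 + (1/7)*15 = 4 + 15/7 = 43/7)
U(W) = 5
((-641/(-779) + U(22)/(sqrt(9 + X(0)))) - 723)**2 = ((-641/(-779) + 5/(sqrt(9 + 43/7))) - 723)**2 = ((-641*(-1/779) + 5/(sqrt(106/7))) - 723)**2 = ((641/779 + 5/((sqrt(742)/7))) - 723)**2 = ((641/779 + 5*(sqrt(742)/106)) - 723)**2 = ((641/779 + 5*sqrt(742)/106) - 723)**2 = (-562576/779 + 5*sqrt(742)/106)**2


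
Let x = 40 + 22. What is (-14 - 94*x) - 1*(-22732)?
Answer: 16890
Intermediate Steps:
x = 62
(-14 - 94*x) - 1*(-22732) = (-14 - 94*62) - 1*(-22732) = (-14 - 5828) + 22732 = -5842 + 22732 = 16890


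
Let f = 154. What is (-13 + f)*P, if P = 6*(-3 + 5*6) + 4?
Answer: 23406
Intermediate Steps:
P = 166 (P = 6*(-3 + 30) + 4 = 6*27 + 4 = 162 + 4 = 166)
(-13 + f)*P = (-13 + 154)*166 = 141*166 = 23406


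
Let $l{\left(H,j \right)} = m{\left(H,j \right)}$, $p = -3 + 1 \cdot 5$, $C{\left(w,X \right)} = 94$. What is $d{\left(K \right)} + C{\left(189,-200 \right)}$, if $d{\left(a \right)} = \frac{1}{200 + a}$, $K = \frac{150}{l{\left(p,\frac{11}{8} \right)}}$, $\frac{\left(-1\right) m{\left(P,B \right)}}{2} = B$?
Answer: $\frac{150411}{1600} \approx 94.007$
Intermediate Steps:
$p = 2$ ($p = -3 + 5 = 2$)
$m{\left(P,B \right)} = - 2 B$
$l{\left(H,j \right)} = - 2 j$
$K = - \frac{600}{11}$ ($K = \frac{150}{\left(-2\right) \frac{11}{8}} = \frac{150}{- \frac{11}{4}} = 150 \left(- \frac{4}{11}\right) = - \frac{600}{11} \approx -54.545$)
$d{\left(K \right)} + C{\left(189,-200 \right)} = \frac{1}{200 - \frac{600}{11}} + 94 = \frac{1}{\frac{1600}{11}} + 94 = \frac{11}{1600} + 94 = \frac{150411}{1600}$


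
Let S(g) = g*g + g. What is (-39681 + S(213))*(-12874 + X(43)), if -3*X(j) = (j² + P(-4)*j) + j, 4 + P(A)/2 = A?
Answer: -78337742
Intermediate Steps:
S(g) = g + g² (S(g) = g² + g = g + g²)
P(A) = -8 + 2*A
X(j) = 5*j - j²/3 (X(j) = -((j² + (-8 + 2*(-4))*j) + j)/3 = -((j² + (-8 - 8)*j) + j)/3 = -((j² - 16*j) + j)/3 = -(j² - 15*j)/3 = 5*j - j²/3)
(-39681 + S(213))*(-12874 + X(43)) = (-39681 + 213*(1 + 213))*(-12874 + (⅓)*43*(15 - 1*43)) = (-39681 + 213*214)*(-12874 + (⅓)*43*(15 - 43)) = (-39681 + 45582)*(-12874 + (⅓)*43*(-28)) = 5901*(-12874 - 1204/3) = 5901*(-39826/3) = -78337742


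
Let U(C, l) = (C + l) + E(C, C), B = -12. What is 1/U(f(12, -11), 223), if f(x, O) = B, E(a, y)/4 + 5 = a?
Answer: 1/143 ≈ 0.0069930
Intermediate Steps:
E(a, y) = -20 + 4*a
f(x, O) = -12
U(C, l) = -20 + l + 5*C (U(C, l) = (C + l) + (-20 + 4*C) = -20 + l + 5*C)
1/U(f(12, -11), 223) = 1/(-20 + 223 + 5*(-12)) = 1/(-20 + 223 - 60) = 1/143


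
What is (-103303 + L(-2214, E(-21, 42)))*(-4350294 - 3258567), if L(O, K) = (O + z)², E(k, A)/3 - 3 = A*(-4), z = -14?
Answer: -36984246094341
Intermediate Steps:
E(k, A) = 9 - 12*A (E(k, A) = 9 + 3*(A*(-4)) = 9 + 3*(-4*A) = 9 - 12*A)
L(O, K) = (-14 + O)² (L(O, K) = (O - 14)² = (-14 + O)²)
(-103303 + L(-2214, E(-21, 42)))*(-4350294 - 3258567) = (-103303 + (-14 - 2214)²)*(-4350294 - 3258567) = (-103303 + (-2228)²)*(-7608861) = (-103303 + 4963984)*(-7608861) = 4860681*(-7608861) = -36984246094341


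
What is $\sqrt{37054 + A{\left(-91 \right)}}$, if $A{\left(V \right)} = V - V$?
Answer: $\sqrt{37054} \approx 192.49$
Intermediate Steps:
$A{\left(V \right)} = 0$
$\sqrt{37054 + A{\left(-91 \right)}} = \sqrt{37054 + 0} = \sqrt{37054}$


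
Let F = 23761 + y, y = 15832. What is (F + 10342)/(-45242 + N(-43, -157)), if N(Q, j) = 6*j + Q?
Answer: -16645/15409 ≈ -1.0802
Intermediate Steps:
N(Q, j) = Q + 6*j
F = 39593 (F = 23761 + 15832 = 39593)
(F + 10342)/(-45242 + N(-43, -157)) = (39593 + 10342)/(-45242 + (-43 + 6*(-157))) = 49935/(-45242 + (-43 - 942)) = 49935/(-45242 - 985) = 49935/(-46227) = 49935*(-1/46227) = -16645/15409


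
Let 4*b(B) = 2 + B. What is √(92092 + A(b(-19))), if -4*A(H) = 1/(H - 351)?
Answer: √3795019257/203 ≈ 303.47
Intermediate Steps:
b(B) = ½ + B/4 (b(B) = (2 + B)/4 = ½ + B/4)
A(H) = -1/(4*(-351 + H)) (A(H) = -1/(4*(H - 351)) = -1/(4*(-351 + H)))
√(92092 + A(b(-19))) = √(92092 - 1/(-1404 + 4*(½ + (¼)*(-19)))) = √(92092 - 1/(-1404 + 4*(½ - 19/4))) = √(92092 - 1/(-1404 + 4*(-17/4))) = √(92092 - 1/(-1404 - 17)) = √(92092 - 1/(-1421)) = √(92092 - 1*(-1/1421)) = √(92092 + 1/1421) = √(130862733/1421) = √3795019257/203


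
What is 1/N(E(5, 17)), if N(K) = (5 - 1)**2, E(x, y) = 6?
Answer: 1/16 ≈ 0.062500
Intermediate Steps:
N(K) = 16 (N(K) = 4**2 = 16)
1/N(E(5, 17)) = 1/16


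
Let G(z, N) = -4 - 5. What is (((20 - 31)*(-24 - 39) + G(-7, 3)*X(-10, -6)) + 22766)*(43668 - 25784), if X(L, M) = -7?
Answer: 420667448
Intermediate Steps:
G(z, N) = -9
(((20 - 31)*(-24 - 39) + G(-7, 3)*X(-10, -6)) + 22766)*(43668 - 25784) = (((20 - 31)*(-24 - 39) - 9*(-7)) + 22766)*(43668 - 25784) = ((-11*(-63) + 63) + 22766)*17884 = ((693 + 63) + 22766)*17884 = (756 + 22766)*17884 = 23522*17884 = 420667448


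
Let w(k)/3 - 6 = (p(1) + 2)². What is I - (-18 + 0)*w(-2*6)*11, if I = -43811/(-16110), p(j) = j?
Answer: 143583911/16110 ≈ 8912.7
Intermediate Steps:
I = 43811/16110 (I = -43811*(-1/16110) = 43811/16110 ≈ 2.7195)
w(k) = 45 (w(k) = 18 + 3*(1 + 2)² = 18 + 3*3² = 18 + 3*9 = 18 + 27 = 45)
I - (-18 + 0)*w(-2*6)*11 = 43811/16110 - (-18 + 0)*45*11 = 43811/16110 - (-18*45)*11 = 43811/16110 - (-810)*11 = 43811/16110 - 1*(-8910) = 43811/16110 + 8910 = 143583911/16110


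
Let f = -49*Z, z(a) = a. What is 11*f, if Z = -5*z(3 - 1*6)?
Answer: -8085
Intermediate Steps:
Z = 15 (Z = -5*(3 - 1*6) = -5*(3 - 6) = -5*(-3) = 15)
f = -735 (f = -49*15 = -735)
11*f = 11*(-735) = -8085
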